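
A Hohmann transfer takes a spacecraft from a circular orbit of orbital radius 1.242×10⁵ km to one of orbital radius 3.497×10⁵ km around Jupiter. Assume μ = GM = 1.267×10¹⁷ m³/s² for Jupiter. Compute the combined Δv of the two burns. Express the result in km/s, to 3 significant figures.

Δv_total ≈ 12.1 km/s

r₁ = 1.242×10⁵ km = 1.242×10⁸ m.
r₂ = 3.497×10⁵ km = 3.497×10⁸ m.
Transfer ellipse a_t = (r₁ + r₂)/2 = 2.370×10⁸ m.
At r₁: circular v_c1 = √(μ/r₁) = 31940 m/s; transfer-perijove v_p = √[μ(2/r₁ − 1/a_t)] = 38800 m/s.
Δv₁ = v_p − v_c1 = 6862 m/s.
At r₂: circular v_c2 = √(μ/r₂) = 19030 m/s; transfer-apojove v_a = √[μ(2/r₂ − 1/a_t)] = 13780 m/s.
Δv₂ = v_c2 − v_a = 5254 m/s.
Total Δv = Δv₁ + Δv₂ = 12120 m/s = 12.12 km/s.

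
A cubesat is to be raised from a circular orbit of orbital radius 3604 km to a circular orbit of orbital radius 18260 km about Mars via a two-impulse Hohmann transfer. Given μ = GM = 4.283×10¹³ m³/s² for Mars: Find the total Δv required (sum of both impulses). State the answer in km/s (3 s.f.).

Δv_total ≈ 1.66 km/s

r₁ = 3604 km = 3.604×10⁶ m.
r₂ = 18260 km = 1.826×10⁷ m.
Transfer ellipse a_t = (r₁ + r₂)/2 = 1.093×10⁷ m.
At r₁: circular v_c1 = √(μ/r₁) = 3447 m/s; transfer-periapsis v_p = √[μ(2/r₁ − 1/a_t)] = 4455 m/s.
Δv₁ = v_p − v_c1 = 1008 m/s.
At r₂: circular v_c2 = √(μ/r₂) = 1532 m/s; transfer-apoapsis v_a = √[μ(2/r₂ − 1/a_t)] = 879.4 m/s.
Δv₂ = v_c2 − v_a = 652.2 m/s.
Total Δv = Δv₁ + Δv₂ = 1660 m/s = 1.660 km/s.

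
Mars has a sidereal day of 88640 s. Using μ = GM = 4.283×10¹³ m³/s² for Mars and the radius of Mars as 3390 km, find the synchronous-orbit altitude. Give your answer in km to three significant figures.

A synchronous orbit has period T, so by Kepler's third law a = (μT²/4π²)^(1/3).
μT²/4π² = 4.283×10¹³ × (8.864×10⁴)² / 39.48 = 8.524×10²¹ m³.
a = 2.043×10⁷ m = 20428 km.
Altitude h = a − R = 20428 − 3390 = 17038 km.

h_sync ≈ 17000 km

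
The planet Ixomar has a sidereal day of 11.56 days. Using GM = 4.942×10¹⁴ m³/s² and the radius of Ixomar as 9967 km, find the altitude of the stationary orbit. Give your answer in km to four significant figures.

T = 11.56 days = 9.988×10⁵ s.
A synchronous orbit has period T, so by Kepler's third law a = (μT²/4π²)^(1/3).
μT²/4π² = 4.942×10¹⁴ × (9.988×10⁵)² / 39.48 = 1.249×10²⁵ m³.
a = 2.320×10⁸ m = 2.3200×10⁵ km.
Altitude h = a − R = 2.3200×10⁵ − 9967 = 2.2204×10⁵ km.

h_sync ≈ 2.220×10⁵ km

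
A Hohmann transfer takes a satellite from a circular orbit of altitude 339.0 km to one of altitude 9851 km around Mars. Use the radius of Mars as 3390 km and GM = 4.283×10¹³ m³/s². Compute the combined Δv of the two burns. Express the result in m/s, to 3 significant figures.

r₁ = 3390 + 339.0 = 3729.0 km = 3.7290×10⁶ m.
r₂ = 3390 + 9851 = 13241 km = 1.3241×10⁷ m.
Transfer ellipse a_t = (r₁ + r₂)/2 = 8.485×10⁶ m.
At r₁: circular v_c1 = √(μ/r₁) = 3389 m/s; transfer-periapsis v_p = √[μ(2/r₁ − 1/a_t)] = 4234 m/s.
Δv₁ = v_p − v_c1 = 844.6 m/s.
At r₂: circular v_c2 = √(μ/r₂) = 1799 m/s; transfer-apoapsis v_a = √[μ(2/r₂ − 1/a_t)] = 1192 m/s.
Δv₂ = v_c2 − v_a = 606.2 m/s.
Total Δv = Δv₁ + Δv₂ = 1451 m/s.

Δv_total ≈ 1450 m/s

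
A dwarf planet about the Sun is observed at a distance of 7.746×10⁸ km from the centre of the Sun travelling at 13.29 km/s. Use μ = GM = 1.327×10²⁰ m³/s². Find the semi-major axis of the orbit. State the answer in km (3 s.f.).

a ≈ 7.99×10⁸ km

r = 7.746×10¹¹ m.
Vis-viva rearranged: 1/a = 2/r − v²/μ = 2.582×10⁻¹² − 1.331×10⁻¹² = 1.251×10⁻¹² m⁻¹.
a = 7.994×10¹¹ m = 7.9938×10⁸ km.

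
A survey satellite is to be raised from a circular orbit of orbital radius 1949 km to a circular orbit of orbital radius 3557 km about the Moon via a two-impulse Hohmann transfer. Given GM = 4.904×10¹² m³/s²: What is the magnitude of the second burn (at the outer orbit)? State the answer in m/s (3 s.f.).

Δv ≈ 186 m/s

r₁ = 1949 km = 1.949×10⁶ m.
r₂ = 3557 km = 3.557×10⁶ m.
Transfer ellipse a_t = (r₁ + r₂)/2 = 2.753×10⁶ m.
At r₁: circular v_c1 = √(μ/r₁) = 1586 m/s; transfer-perilune v_p = √[μ(2/r₁ − 1/a_t)] = 1803 m/s.
At r₂: circular v_c2 = √(μ/r₂) = 1174 m/s; transfer-apolune v_a = √[μ(2/r₂ − 1/a_t)] = 988.0 m/s.
Δv₂ = v_c2 − v_a = 186.2 m/s.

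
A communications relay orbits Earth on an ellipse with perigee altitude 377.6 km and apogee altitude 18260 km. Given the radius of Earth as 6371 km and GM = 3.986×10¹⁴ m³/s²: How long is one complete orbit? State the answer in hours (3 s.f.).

T ≈ 5.43 hours

r_p = 6371 + 377.6 = 6748.6 km = 6.7486×10⁶ m.
r_a = 6371 + 18260 = 24631 km = 2.4631×10⁷ m.
Semi-major axis a = (r_p + r_a)/2 = (6748.6 + 24631)/2 = 15690 km = 1.569×10⁷ m.
By Kepler's third law T = 2π√(a³/μ) = 2π × 3.113×10³ = 1.956×10⁴ s.
= 5.433 hours.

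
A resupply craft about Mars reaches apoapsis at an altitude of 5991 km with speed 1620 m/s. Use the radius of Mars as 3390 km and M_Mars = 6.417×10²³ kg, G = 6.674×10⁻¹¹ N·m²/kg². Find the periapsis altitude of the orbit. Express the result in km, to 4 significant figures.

periapsis altitude ≈ 394.0 km

μ = GM = 6.674×10⁻¹¹ × 6.417×10²³ = 4.283×10¹³ m³/s².
r_a = 3390 + 5991 = 9381.0 km = 9.381×10⁶ m.
Specific energy ε = v²/2 − μ/r = -3.253×10⁶ J/kg, so a = −μ/(2ε) = 6.583×10⁶ m.
The apsides satisfy r_p + r_a = 2a, so the periapsis radius is 2a − r_a = 3.784×10⁶ m = 3784.0 km.
Periapsis altitude = 3784.0 − 3390 = 394.01 km.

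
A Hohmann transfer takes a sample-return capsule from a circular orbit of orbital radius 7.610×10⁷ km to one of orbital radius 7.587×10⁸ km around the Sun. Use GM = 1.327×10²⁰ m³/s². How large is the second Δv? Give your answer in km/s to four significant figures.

Δv ≈ 7.578 km/s

r₁ = 7.610×10⁷ km = 7.610×10¹⁰ m.
r₂ = 7.587×10⁸ km = 7.587×10¹¹ m.
Transfer ellipse a_t = (r₁ + r₂)/2 = 4.174×10¹¹ m.
At r₁: circular v_c1 = √(μ/r₁) = 41760 m/s; transfer-perihelion v_p = √[μ(2/r₁ − 1/a_t)] = 56300 m/s.
At r₂: circular v_c2 = √(μ/r₂) = 13230 m/s; transfer-aphelion v_a = √[μ(2/r₂ − 1/a_t)] = 5647 m/s.
Δv₂ = v_c2 − v_a = 7578 m/s.
= 7.578 km/s.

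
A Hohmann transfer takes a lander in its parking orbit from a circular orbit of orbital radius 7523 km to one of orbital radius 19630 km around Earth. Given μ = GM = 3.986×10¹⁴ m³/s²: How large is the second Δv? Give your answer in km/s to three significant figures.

Δv ≈ 1.15 km/s

r₁ = 7523 km = 7.523×10⁶ m.
r₂ = 19630 km = 1.963×10⁷ m.
Transfer ellipse a_t = (r₁ + r₂)/2 = 1.358×10⁷ m.
At r₁: circular v_c1 = √(μ/r₁) = 7279 m/s; transfer-perigee v_p = √[μ(2/r₁ − 1/a_t)] = 8753 m/s.
At r₂: circular v_c2 = √(μ/r₂) = 4506 m/s; transfer-apogee v_a = √[μ(2/r₂ − 1/a_t)] = 3354 m/s.
Δv₂ = v_c2 − v_a = 1152 m/s.
= 1.152 km/s.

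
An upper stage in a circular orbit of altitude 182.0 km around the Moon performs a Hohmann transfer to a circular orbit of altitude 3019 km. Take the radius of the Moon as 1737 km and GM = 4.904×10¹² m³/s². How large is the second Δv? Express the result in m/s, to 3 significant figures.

Δv ≈ 245 m/s

r₁ = 1737 + 182.0 = 1919.0 km = 1.9190×10⁶ m.
r₂ = 1737 + 3019 = 4756.0 km = 4.7560×10⁶ m.
Transfer ellipse a_t = (r₁ + r₂)/2 = 3.338×10⁶ m.
At r₁: circular v_c1 = √(μ/r₁) = 1599 m/s; transfer-perilune v_p = √[μ(2/r₁ − 1/a_t)] = 1908 m/s.
At r₂: circular v_c2 = √(μ/r₂) = 1015 m/s; transfer-apolune v_a = √[μ(2/r₂ − 1/a_t)] = 770.0 m/s.
Δv₂ = v_c2 − v_a = 245.5 m/s.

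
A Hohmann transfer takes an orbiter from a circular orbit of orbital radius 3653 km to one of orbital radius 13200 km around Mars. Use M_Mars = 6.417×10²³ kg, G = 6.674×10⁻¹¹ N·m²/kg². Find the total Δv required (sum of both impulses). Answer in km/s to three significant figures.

Δv_total ≈ 1.48 km/s

μ = GM = 6.674×10⁻¹¹ × 6.417×10²³ = 4.283×10¹³ m³/s².
r₁ = 3653 km = 3.653×10⁶ m.
r₂ = 13200 km = 1.320×10⁷ m.
Transfer ellipse a_t = (r₁ + r₂)/2 = 8.426×10⁶ m.
At r₁: circular v_c1 = √(μ/r₁) = 3424 m/s; transfer-periapsis v_p = √[μ(2/r₁ − 1/a_t)] = 4285 m/s.
Δv₁ = v_p − v_c1 = 861.5 m/s.
At r₂: circular v_c2 = √(μ/r₂) = 1801 m/s; transfer-apoapsis v_a = √[μ(2/r₂ − 1/a_t)] = 1186 m/s.
Δv₂ = v_c2 − v_a = 615.3 m/s.
Total Δv = Δv₁ + Δv₂ = 1477 m/s = 1.477 km/s.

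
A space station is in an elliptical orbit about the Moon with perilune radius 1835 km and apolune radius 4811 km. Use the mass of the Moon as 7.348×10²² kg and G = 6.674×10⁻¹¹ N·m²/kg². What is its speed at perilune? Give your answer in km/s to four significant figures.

v ≈ 1.967 km/s

μ = GM = 6.674×10⁻¹¹ × 7.348×10²² = 4.904×10¹² m³/s².
Semi-major axis a = (r_p + r_a)/2 = 3323.0 km = 3.323×10⁶ m.
Vis-viva: v² = μ(2/r − 1/a) = 4.904×10¹² × (1.090×10⁻⁶ − 3.009×10⁻⁷) = 3.869×10⁶ m²/s².
v = 1967 m/s = 1.967 km/s.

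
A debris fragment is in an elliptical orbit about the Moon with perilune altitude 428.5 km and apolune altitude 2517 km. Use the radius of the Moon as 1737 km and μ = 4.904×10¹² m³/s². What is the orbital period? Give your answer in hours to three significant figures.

r_p = 1737 + 428.5 = 2165.5 km = 2.1655×10⁶ m.
r_a = 1737 + 2517 = 4254.0 km = 4.2540×10⁶ m.
Semi-major axis a = (r_p + r_a)/2 = (2165.5 + 4254.0)/2 = 3209.8 km = 3.210×10⁶ m.
By Kepler's third law T = 2π√(a³/μ) = 2π × 2.597×10³ = 1.632×10⁴ s.
= 4.532 hours.

T ≈ 4.53 hours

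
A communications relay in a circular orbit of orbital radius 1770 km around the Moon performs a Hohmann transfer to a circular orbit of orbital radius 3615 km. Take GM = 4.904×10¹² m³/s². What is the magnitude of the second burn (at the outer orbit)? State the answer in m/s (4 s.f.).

r₁ = 1770 km = 1.770×10⁶ m.
r₂ = 3615 km = 3.615×10⁶ m.
Transfer ellipse a_t = (r₁ + r₂)/2 = 2.692×10⁶ m.
At r₁: circular v_c1 = √(μ/r₁) = 1665 m/s; transfer-perilune v_p = √[μ(2/r₁ − 1/a_t)] = 1929 m/s.
At r₂: circular v_c2 = √(μ/r₂) = 1165 m/s; transfer-apolune v_a = √[μ(2/r₂ − 1/a_t)] = 944.3 m/s.
Δv₂ = v_c2 − v_a = 220.4 m/s.

Δv ≈ 220.4 m/s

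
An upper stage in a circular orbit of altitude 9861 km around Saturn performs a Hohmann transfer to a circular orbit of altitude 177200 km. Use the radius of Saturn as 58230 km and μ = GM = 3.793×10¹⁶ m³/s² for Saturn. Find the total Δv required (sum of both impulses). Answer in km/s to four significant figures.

Δv_total ≈ 9.986 km/s

r₁ = 58230 + 9861 = 68091 km = 6.8091×10⁷ m.
r₂ = 58230 + 177200 = 235430 km = 2.3543×10⁸ m.
Transfer ellipse a_t = (r₁ + r₂)/2 = 1.518×10⁸ m.
At r₁: circular v_c1 = √(μ/r₁) = 23600 m/s; transfer-perikrone v_p = √[μ(2/r₁ − 1/a_t)] = 29400 m/s.
Δv₁ = v_p − v_c1 = 5795 m/s.
At r₂: circular v_c2 = √(μ/r₂) = 12690 m/s; transfer-apokrone v_a = √[μ(2/r₂ − 1/a_t)] = 8502 m/s.
Δv₂ = v_c2 − v_a = 4191 m/s.
Total Δv = Δv₁ + Δv₂ = 9986 m/s = 9.986 km/s.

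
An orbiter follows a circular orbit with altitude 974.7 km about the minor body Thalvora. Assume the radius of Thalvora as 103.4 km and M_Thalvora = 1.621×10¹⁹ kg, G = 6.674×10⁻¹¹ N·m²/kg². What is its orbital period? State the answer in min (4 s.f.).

μ = GM = 6.674×10⁻¹¹ × 1.621×10¹⁹ = 1.082×10⁹ m³/s².
r = 103.4 + 974.7 = 1078.1 km = 1.0781×10⁶ m.
Kepler's third law: T = 2π√(r³/μ) = 2π√((1.078×10⁶)³ / 1.082×10⁹).
r³/μ = 1.158×10⁹ s², so T = 2π × 3.403×10⁴ = 2.138×10⁵ s.
Converting: 2.138×10⁵ s ÷ 60.00 = 3564 min.

T ≈ 3564 min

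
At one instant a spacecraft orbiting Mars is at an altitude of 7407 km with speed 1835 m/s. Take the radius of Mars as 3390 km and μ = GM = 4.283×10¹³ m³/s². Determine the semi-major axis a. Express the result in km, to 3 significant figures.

a ≈ 9380 km

r = 3390 + 7407 = 10797 km = 1.080×10⁷ m.
Vis-viva rearranged: 1/a = 2/r − v²/μ = 1.852×10⁻⁷ − 7.862×10⁻⁸ = 1.066×10⁻⁷ m⁻¹.
a = 9.379×10⁶ m = 9379.3 km.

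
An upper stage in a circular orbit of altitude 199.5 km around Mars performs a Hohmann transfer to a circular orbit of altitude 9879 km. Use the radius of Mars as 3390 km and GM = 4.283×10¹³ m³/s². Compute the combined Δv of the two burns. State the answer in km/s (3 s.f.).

Δv_total ≈ 1.50 km/s

r₁ = 3390 + 199.5 = 3589.5 km = 3.5895×10⁶ m.
r₂ = 3390 + 9879 = 13269 km = 1.3269×10⁷ m.
Transfer ellipse a_t = (r₁ + r₂)/2 = 8.429×10⁶ m.
At r₁: circular v_c1 = √(μ/r₁) = 3454 m/s; transfer-periapsis v_p = √[μ(2/r₁ − 1/a_t)] = 4334 m/s.
Δv₁ = v_p − v_c1 = 879.7 m/s.
At r₂: circular v_c2 = √(μ/r₂) = 1797 m/s; transfer-apoapsis v_a = √[μ(2/r₂ − 1/a_t)] = 1172 m/s.
Δv₂ = v_c2 − v_a = 624.2 m/s.
Total Δv = Δv₁ + Δv₂ = 1504 m/s = 1.504 km/s.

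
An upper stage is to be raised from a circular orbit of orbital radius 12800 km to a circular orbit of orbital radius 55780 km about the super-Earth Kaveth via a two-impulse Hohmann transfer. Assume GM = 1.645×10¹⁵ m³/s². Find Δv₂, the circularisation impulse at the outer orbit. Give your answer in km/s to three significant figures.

r₁ = 12800 km = 1.280×10⁷ m.
r₂ = 55780 km = 5.578×10⁷ m.
Transfer ellipse a_t = (r₁ + r₂)/2 = 3.429×10⁷ m.
At r₁: circular v_c1 = √(μ/r₁) = 11340 m/s; transfer-periapsis v_p = √[μ(2/r₁ − 1/a_t)] = 14460 m/s.
At r₂: circular v_c2 = √(μ/r₂) = 5431 m/s; transfer-apoapsis v_a = √[μ(2/r₂ − 1/a_t)] = 3318 m/s.
Δv₂ = v_c2 − v_a = 2113 m/s.
= 2.113 km/s.

Δv ≈ 2.11 km/s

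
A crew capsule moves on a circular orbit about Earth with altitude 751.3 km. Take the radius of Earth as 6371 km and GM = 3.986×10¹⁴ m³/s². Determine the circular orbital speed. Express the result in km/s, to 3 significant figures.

r = 6371 + 751.3 = 7122.3 km = 7.1223×10⁶ m.
For a circular orbit v = √(μ/r) = √(3.986×10¹⁴ / 7.122×10⁶) = √(5.597×10⁷) = 7481 m/s.
That is 7.481 km/s.

v ≈ 7.48 km/s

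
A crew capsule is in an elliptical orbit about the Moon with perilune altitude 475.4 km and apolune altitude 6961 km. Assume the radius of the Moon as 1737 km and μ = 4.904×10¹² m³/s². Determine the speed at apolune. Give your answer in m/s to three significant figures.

r_p = 1737 + 475.4 = 2212.4 km = 2.2124×10⁶ m.
r_a = 1737 + 6961 = 8698.0 km = 8.6980×10⁶ m.
Semi-major axis a = (r_p + r_a)/2 = 5455.2 km = 5.455×10⁶ m.
Vis-viva: v² = μ(2/r − 1/a) = 4.904×10¹² × (2.299×10⁻⁷ − 1.833×10⁻⁷) = 2.287×10⁵ m²/s².
v = 478.2 m/s.

v ≈ 478 m/s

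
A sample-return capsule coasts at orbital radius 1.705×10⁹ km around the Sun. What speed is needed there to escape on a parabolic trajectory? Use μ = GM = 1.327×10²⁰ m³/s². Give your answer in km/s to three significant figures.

r = 1.705×10⁹ km = 1.705×10¹² m.
Escape speed v_esc = √(2μ/r) = √(2 × 1.327×10²⁰ / 1.705×10¹²) = √(1.557×10⁸) = 12480 m/s.
= 12.48 km/s.

v_esc ≈ 12.5 km/s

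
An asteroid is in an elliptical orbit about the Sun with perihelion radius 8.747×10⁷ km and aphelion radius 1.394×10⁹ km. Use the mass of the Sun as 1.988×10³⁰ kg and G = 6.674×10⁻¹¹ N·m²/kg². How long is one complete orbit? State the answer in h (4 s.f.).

T ≈ 96600 h

μ = GM = 6.674×10⁻¹¹ × 1.988×10³⁰ = 1.327×10²⁰ m³/s².
Semi-major axis a = (r_p + r_a)/2 = (8.7470×10⁷ + 1.3940×10⁹)/2 = 7.4074×10⁸ km = 7.407×10¹¹ m.
By Kepler's third law T = 2π√(a³/μ) = 2π × 5.535×10⁷ = 3.478×10⁸ s.
= 96600 h.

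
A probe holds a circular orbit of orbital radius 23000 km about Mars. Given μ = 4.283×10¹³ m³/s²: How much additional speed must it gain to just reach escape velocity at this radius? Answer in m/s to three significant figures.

r = 23000 km = 2.300×10⁷ m.
Circular speed v_c = √(μ/r) = 1365 m/s.
Escape speed v_esc = √(2μ/r) = √2 × v_c = 1930 m/s.
Δv = v_esc − v_c = 565.2 m/s.

Δv ≈ 565 m/s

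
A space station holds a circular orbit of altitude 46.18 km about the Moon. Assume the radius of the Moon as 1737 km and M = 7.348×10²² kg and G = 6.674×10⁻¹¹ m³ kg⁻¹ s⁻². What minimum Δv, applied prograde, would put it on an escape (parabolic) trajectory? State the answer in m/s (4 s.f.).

μ = GM = 6.674×10⁻¹¹ × 7.348×10²² = 4.904×10¹² m³/s².
r = 1737 + 46.18 = 1783.2 km = 1.7832×10⁶ m.
Circular speed v_c = √(μ/r) = 1658 m/s.
Escape speed v_esc = √(2μ/r) = √2 × v_c = 2345 m/s.
Δv = v_esc − v_c = 686.9 m/s.

Δv ≈ 686.9 m/s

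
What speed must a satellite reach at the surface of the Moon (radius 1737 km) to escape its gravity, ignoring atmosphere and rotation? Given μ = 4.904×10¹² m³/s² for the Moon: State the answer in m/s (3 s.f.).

v_esc ≈ 2380 m/s

r = R = 1.737×10⁶ m.
Escape speed v_esc = √(2μ/r) = √(2 × 4.904×10¹² / 1.737×10⁶) = √(5.647×10⁶) = 2376 m/s.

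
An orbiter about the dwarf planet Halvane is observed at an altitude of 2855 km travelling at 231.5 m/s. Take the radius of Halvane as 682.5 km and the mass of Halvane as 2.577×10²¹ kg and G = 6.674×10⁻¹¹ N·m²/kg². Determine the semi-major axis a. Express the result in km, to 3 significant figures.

a ≈ 3940 km

μ = GM = 6.674×10⁻¹¹ × 2.577×10²¹ = 1.720×10¹¹ m³/s².
r = 682.5 + 2855 = 3537.5 km = 3.538×10⁶ m.
Specific orbital energy ε = v²/2 − μ/r = (231.5)²/2 − 1.720×10¹¹/3.538×10⁶ = -2.182×10⁴ J/kg.
Since ε = −μ/(2a), a = −μ/(2ε) = 3.941×10⁶ m = 3940.6 km.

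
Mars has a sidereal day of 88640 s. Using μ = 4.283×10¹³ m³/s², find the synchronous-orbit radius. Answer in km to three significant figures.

r_sync ≈ 20400 km

A synchronous orbit has period T, so by Kepler's third law a = (μT²/4π²)^(1/3).
μT²/4π² = 4.283×10¹³ × (8.864×10⁴)² / 39.48 = 8.524×10²¹ m³.
a = 2.043×10⁷ m = 20428 km.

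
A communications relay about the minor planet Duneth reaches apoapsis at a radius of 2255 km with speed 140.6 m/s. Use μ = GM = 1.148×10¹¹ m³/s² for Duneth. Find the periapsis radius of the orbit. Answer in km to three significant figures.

periapsis radius ≈ 543 km

r_a = 2.255×10⁶ m.
Specific energy ε = v²/2 − μ/r = -4.102×10⁴ J/kg, so a = −μ/(2ε) = 1.399×10⁶ m.
The apsides satisfy r_p + r_a = 2a, so the periapsis radius is 2a − r_a = 5.433×10⁵ m = 543.30 km.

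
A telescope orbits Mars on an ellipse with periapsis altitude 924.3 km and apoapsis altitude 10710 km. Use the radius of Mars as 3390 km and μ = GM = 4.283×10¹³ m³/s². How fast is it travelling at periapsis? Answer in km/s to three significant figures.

v ≈ 3.90 km/s

r_p = 3390 + 924.3 = 4314.3 km = 4.3143×10⁶ m.
r_a = 3390 + 10710 = 14100 km = 1.4100×10⁷ m.
Semi-major axis a = (r_p + r_a)/2 = 9207.1 km = 9.207×10⁶ m.
Vis-viva: v² = μ(2/r − 1/a) = 4.283×10¹³ × (4.636×10⁻⁷ − 1.086×10⁻⁷) = 1.520×10⁷ m²/s².
v = 3899 m/s = 3.899 km/s.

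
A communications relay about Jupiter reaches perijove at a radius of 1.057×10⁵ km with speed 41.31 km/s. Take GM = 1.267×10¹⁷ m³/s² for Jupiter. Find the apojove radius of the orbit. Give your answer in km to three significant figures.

r_p = 1.057×10⁸ m.
Specific energy ε = v²/2 − μ/r = -3.454×10⁸ J/kg, so a = −μ/(2ε) = 1.834×10⁸ m.
The apsides satisfy r_p + r_a = 2a, so the apojove radius is 2a − r_p = 2.611×10⁸ m = 2.6110×10⁵ km.

apojove radius ≈ 2.61×10⁵ km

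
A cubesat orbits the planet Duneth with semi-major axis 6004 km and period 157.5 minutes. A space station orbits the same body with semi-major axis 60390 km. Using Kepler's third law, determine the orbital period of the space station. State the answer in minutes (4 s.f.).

T₂ ≈ 5024 minutes

Kepler's third law: T² ∝ a³, so T₂ = T₁ (a₂/a₁)^(3/2).
a₂/a₁ = 10.06, (a₂/a₁)^(3/2) = 31.90.
T₂ = 157.5 × 31.90 = 5024 minutes.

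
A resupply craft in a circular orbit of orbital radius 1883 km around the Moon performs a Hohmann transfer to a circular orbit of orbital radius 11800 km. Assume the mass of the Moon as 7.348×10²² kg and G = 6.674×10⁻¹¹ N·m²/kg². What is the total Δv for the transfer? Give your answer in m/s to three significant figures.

Δv_total ≈ 812 m/s

μ = GM = 6.674×10⁻¹¹ × 7.348×10²² = 4.904×10¹² m³/s².
r₁ = 1883 km = 1.883×10⁶ m.
r₂ = 11800 km = 1.180×10⁷ m.
Transfer ellipse a_t = (r₁ + r₂)/2 = 6.842×10⁶ m.
At r₁: circular v_c1 = √(μ/r₁) = 1614 m/s; transfer-perilune v_p = √[μ(2/r₁ − 1/a_t)] = 2119 m/s.
Δv₁ = v_p − v_c1 = 505.6 m/s.
At r₂: circular v_c2 = √(μ/r₂) = 644.7 m/s; transfer-apolune v_a = √[μ(2/r₂ − 1/a_t)] = 338.2 m/s.
Δv₂ = v_c2 − v_a = 306.5 m/s.
Total Δv = Δv₁ + Δv₂ = 812.1 m/s.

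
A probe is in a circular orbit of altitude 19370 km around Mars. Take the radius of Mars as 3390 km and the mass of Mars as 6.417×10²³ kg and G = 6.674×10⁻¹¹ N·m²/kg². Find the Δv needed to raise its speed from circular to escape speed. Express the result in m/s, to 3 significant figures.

μ = GM = 6.674×10⁻¹¹ × 6.417×10²³ = 4.283×10¹³ m³/s².
r = 3390 + 19370 = 22760 km = 2.2760×10⁷ m.
Circular speed v_c = √(μ/r) = 1372 m/s.
Escape speed v_esc = √(2μ/r) = √2 × v_c = 1940 m/s.
Δv = v_esc − v_c = 568.2 m/s.

Δv ≈ 568 m/s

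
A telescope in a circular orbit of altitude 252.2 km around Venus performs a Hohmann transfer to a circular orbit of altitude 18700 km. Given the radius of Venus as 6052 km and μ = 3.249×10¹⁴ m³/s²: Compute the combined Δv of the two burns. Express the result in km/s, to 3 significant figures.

Δv_total ≈ 3.20 km/s

r₁ = 6052 + 252.2 = 6304.2 km = 6.3042×10⁶ m.
r₂ = 6052 + 18700 = 24752 km = 2.4752×10⁷ m.
Transfer ellipse a_t = (r₁ + r₂)/2 = 1.553×10⁷ m.
At r₁: circular v_c1 = √(μ/r₁) = 7179 m/s; transfer-periapsis v_p = √[μ(2/r₁ − 1/a_t)] = 9064 m/s.
Δv₁ = v_p − v_c1 = 1885 m/s.
At r₂: circular v_c2 = √(μ/r₂) = 3623 m/s; transfer-apoapsis v_a = √[μ(2/r₂ − 1/a_t)] = 2308 m/s.
Δv₂ = v_c2 − v_a = 1315 m/s.
Total Δv = Δv₁ + Δv₂ = 3199 m/s = 3.199 km/s.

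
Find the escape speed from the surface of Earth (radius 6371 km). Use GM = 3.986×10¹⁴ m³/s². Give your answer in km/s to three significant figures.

v_esc ≈ 11.2 km/s

r = R = 6.371×10⁶ m.
Escape speed v_esc = √(2μ/r) = √(2 × 3.986×10¹⁴ / 6.371×10⁶) = √(1.251×10⁸) = 11190 m/s.
= 11.19 km/s.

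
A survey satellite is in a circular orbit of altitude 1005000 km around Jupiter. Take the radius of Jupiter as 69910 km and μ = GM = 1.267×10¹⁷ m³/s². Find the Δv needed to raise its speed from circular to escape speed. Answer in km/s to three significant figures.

r = 69910 + 1005000 = 1074900 km = 1.0749×10⁹ m.
Circular speed v_c = √(μ/r) = 10860 m/s.
Escape speed v_esc = √(2μ/r) = √2 × v_c = 15350 m/s.
Δv = v_esc − v_c = 4497 m/s = 4.497 km/s.

Δv ≈ 4.50 km/s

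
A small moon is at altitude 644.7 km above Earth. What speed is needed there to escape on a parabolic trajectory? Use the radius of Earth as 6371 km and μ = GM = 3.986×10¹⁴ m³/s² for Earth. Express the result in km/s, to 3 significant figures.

v_esc ≈ 10.7 km/s

r = 6371 + 644.7 = 7015.7 km = 7.0157×10⁶ m.
Escape speed v_esc = √(2μ/r) = √(2 × 3.986×10¹⁴ / 7.016×10⁶) = √(1.136×10⁸) = 10660 m/s.
= 10.66 km/s.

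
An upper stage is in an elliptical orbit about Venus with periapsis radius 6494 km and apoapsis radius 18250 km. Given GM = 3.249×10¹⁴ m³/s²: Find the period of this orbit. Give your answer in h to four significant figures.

T ≈ 4.214 h

Semi-major axis a = (r_p + r_a)/2 = (6494.0 + 18250)/2 = 12372 km = 1.237×10⁷ m.
By Kepler's third law T = 2π√(a³/μ) = 2π × 2.414×10³ = 1.517×10⁴ s.
= 4.214 h.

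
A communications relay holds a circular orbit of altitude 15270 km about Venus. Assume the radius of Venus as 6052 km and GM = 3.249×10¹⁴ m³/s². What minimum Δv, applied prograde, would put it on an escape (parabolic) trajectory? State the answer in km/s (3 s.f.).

r = 6052 + 15270 = 21322 km = 2.1322×10⁷ m.
Circular speed v_c = √(μ/r) = 3904 m/s.
Escape speed v_esc = √(2μ/r) = √2 × v_c = 5520 m/s.
Δv = v_esc − v_c = 1617 m/s = 1.617 km/s.

Δv ≈ 1.62 km/s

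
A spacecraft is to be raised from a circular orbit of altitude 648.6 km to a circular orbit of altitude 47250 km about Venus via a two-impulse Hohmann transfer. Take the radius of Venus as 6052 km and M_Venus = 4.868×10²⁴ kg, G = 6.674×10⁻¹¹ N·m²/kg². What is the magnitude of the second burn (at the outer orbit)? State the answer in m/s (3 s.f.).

Δv ≈ 1300 m/s

μ = GM = 6.674×10⁻¹¹ × 4.868×10²⁴ = 3.249×10¹⁴ m³/s².
r₁ = 6052 + 648.6 = 6700.6 km = 6.7006×10⁶ m.
r₂ = 6052 + 47250 = 53302 km = 5.3302×10⁷ m.
Transfer ellipse a_t = (r₁ + r₂)/2 = 3.000×10⁷ m.
At r₁: circular v_c1 = √(μ/r₁) = 6963 m/s; transfer-periapsis v_p = √[μ(2/r₁ − 1/a_t)] = 9281 m/s.
At r₂: circular v_c2 = √(μ/r₂) = 2469 m/s; transfer-apoapsis v_a = √[μ(2/r₂ − 1/a_t)] = 1167 m/s.
Δv₂ = v_c2 − v_a = 1302 m/s.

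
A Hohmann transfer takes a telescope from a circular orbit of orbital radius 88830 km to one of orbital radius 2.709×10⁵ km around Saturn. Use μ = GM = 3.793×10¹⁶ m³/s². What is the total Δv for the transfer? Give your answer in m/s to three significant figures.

Δv_total ≈ 8210 m/s

r₁ = 88830 km = 8.883×10⁷ m.
r₂ = 2.709×10⁵ km = 2.709×10⁸ m.
Transfer ellipse a_t = (r₁ + r₂)/2 = 1.799×10⁸ m.
At r₁: circular v_c1 = √(μ/r₁) = 20660 m/s; transfer-perikrone v_p = √[μ(2/r₁ − 1/a_t)] = 25360 m/s.
Δv₁ = v_p − v_c1 = 4696 m/s.
At r₂: circular v_c2 = √(μ/r₂) = 11830 m/s; transfer-apokrone v_a = √[μ(2/r₂ − 1/a_t)] = 8316 m/s.
Δv₂ = v_c2 − v_a = 3517 m/s.
Total Δv = Δv₁ + Δv₂ = 8213 m/s.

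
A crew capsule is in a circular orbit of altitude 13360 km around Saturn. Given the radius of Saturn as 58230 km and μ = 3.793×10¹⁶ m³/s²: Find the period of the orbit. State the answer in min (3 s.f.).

T ≈ 326 min

r = 58230 + 13360 = 71590 km = 7.1590×10⁷ m.
Kepler's third law: T = 2π√(r³/μ) = 2π√((7.159×10⁷)³ / 3.793×10¹⁶).
r³/μ = 9.673×10⁶ s², so T = 2π × 3.110×10³ = 1.954×10⁴ s.
Converting: 1.954×10⁴ s ÷ 60.00 = 325.7 min.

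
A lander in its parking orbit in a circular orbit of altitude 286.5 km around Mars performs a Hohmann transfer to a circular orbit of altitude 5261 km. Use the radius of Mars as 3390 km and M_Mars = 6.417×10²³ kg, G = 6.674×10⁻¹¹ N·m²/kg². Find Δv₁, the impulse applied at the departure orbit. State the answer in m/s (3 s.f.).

μ = GM = 6.674×10⁻¹¹ × 6.417×10²³ = 4.283×10¹³ m³/s².
r₁ = 3390 + 286.5 = 3676.5 km = 3.6765×10⁶ m.
r₂ = 3390 + 5261 = 8651.0 km = 8.6510×10⁶ m.
Transfer ellipse a_t = (r₁ + r₂)/2 = 6.164×10⁶ m.
At r₁: circular v_c1 = √(μ/r₁) = 3413 m/s; transfer-periapsis v_p = √[μ(2/r₁ − 1/a_t)] = 4043 m/s.
Δv₁ = v_p − v_c1 = 630.4 m/s.

Δv ≈ 630 m/s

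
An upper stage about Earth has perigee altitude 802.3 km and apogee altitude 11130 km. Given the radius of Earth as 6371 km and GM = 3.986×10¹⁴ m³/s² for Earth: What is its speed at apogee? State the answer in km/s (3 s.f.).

r_p = 6371 + 802.3 = 7173.3 km = 7.1733×10⁶ m.
r_a = 6371 + 11130 = 17501 km = 1.7501×10⁷ m.
Semi-major axis a = (r_p + r_a)/2 = 12337 km = 1.234×10⁷ m.
Vis-viva: v² = μ(2/r − 1/a) = 3.986×10¹⁴ × (1.143×10⁻⁷ − 8.106×10⁻⁸) = 1.324×10⁷ m²/s².
v = 3639 m/s = 3.639 km/s.

v ≈ 3.64 km/s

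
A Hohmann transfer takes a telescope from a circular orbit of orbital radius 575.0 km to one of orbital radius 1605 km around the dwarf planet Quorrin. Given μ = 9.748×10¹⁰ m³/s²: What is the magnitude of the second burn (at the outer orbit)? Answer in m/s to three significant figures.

Δv ≈ 67.5 m/s

r₁ = 575.0 km = 5.750×10⁵ m.
r₂ = 1605 km = 1.605×10⁶ m.
Transfer ellipse a_t = (r₁ + r₂)/2 = 1.090×10⁶ m.
At r₁: circular v_c1 = √(μ/r₁) = 411.7 m/s; transfer-periapsis v_p = √[μ(2/r₁ − 1/a_t)] = 499.6 m/s.
At r₂: circular v_c2 = √(μ/r₂) = 246.4 m/s; transfer-apoapsis v_a = √[μ(2/r₂ − 1/a_t)] = 179.0 m/s.
Δv₂ = v_c2 − v_a = 67.45 m/s.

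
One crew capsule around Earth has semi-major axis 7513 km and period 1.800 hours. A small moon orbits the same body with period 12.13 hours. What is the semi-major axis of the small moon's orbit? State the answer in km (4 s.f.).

Kepler's third law: a³ ∝ T², so a₂ = a₁ (T₂/T₁)^(2/3).
T₂/T₁ = 6.739, (T₂/T₁)^(2/3) = 3.568.
a₂ = 7513 × 3.568 = 26800 km.

a₂ ≈ 26800 km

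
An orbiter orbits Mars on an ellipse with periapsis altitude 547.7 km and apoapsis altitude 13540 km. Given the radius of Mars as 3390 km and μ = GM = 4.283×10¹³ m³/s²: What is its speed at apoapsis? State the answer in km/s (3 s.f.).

v ≈ 0.977 km/s

r_p = 3390 + 547.7 = 3937.7 km = 3.9377×10⁶ m.
r_a = 3390 + 13540 = 16930 km = 1.6930×10⁷ m.
Semi-major axis a = (r_p + r_a)/2 = 10434 km = 1.043×10⁷ m.
Vis-viva: v² = μ(2/r − 1/a) = 4.283×10¹³ × (1.181×10⁻⁷ − 9.584×10⁻⁸) = 9.547×10⁵ m²/s².
v = 977.1 m/s = 0.9771 km/s.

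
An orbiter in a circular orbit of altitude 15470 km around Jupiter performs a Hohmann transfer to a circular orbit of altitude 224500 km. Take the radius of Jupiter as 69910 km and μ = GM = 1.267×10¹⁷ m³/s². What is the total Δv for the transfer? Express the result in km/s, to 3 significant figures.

r₁ = 69910 + 15470 = 85380 km = 8.5380×10⁷ m.
r₂ = 69910 + 224500 = 294410 km = 2.9441×10⁸ m.
Transfer ellipse a_t = (r₁ + r₂)/2 = 1.899×10⁸ m.
At r₁: circular v_c1 = √(μ/r₁) = 38520 m/s; transfer-perijove v_p = √[μ(2/r₁ − 1/a_t)] = 47970 m/s.
Δv₁ = v_p − v_c1 = 9443 m/s.
At r₂: circular v_c2 = √(μ/r₂) = 20740 m/s; transfer-apojove v_a = √[μ(2/r₂ − 1/a_t)] = 13910 m/s.
Δv₂ = v_c2 − v_a = 6835 m/s.
Total Δv = Δv₁ + Δv₂ = 16280 m/s = 16.28 km/s.

Δv_total ≈ 16.3 km/s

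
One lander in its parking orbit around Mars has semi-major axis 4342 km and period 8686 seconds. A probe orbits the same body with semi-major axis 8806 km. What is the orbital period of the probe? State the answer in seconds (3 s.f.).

T₂ ≈ 25100 seconds

Kepler's third law: T² ∝ a³, so T₂ = T₁ (a₂/a₁)^(3/2).
a₂/a₁ = 2.028, (a₂/a₁)^(3/2) = 2.888.
T₂ = 8686 × 2.888 = 25090 seconds.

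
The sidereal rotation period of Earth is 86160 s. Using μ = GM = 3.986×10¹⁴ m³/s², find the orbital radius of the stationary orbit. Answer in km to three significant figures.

r_sync ≈ 42200 km

A synchronous orbit has period T, so by Kepler's third law a = (μT²/4π²)^(1/3).
μT²/4π² = 3.986×10¹⁴ × (8.616×10⁴)² / 39.48 = 7.495×10²² m³.
a = 4.216×10⁷ m = 42163 km.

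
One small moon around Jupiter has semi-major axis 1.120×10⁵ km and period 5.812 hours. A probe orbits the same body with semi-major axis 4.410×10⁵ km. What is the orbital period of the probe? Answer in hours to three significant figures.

Kepler's third law: T² ∝ a³, so T₂ = T₁ (a₂/a₁)^(3/2).
a₂/a₁ = 3.938, (a₂/a₁)^(3/2) = 7.813.
T₂ = 5.812 × 7.813 = 45.41 hours.

T₂ ≈ 45.4 hours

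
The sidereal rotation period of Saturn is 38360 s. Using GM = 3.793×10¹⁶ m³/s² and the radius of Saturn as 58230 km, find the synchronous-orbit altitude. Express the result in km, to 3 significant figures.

A synchronous orbit has period T, so by Kepler's third law a = (μT²/4π²)^(1/3).
μT²/4π² = 3.793×10¹⁶ × (3.836×10⁴)² / 39.48 = 1.414×10²⁴ m³.
a = 1.122×10⁸ m = 1.1223×10⁵ km.
Altitude h = a − R = 1.1223×10⁵ − 58230 = 54005 km.

h_sync ≈ 54000 km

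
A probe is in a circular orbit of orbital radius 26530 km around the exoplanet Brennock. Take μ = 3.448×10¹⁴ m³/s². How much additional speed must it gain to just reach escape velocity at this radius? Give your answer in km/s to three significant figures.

r = 26530 km = 2.653×10⁷ m.
Circular speed v_c = √(μ/r) = 3605 m/s.
Escape speed v_esc = √(2μ/r) = √2 × v_c = 5098 m/s.
Δv = v_esc − v_c = 1493 m/s = 1.493 km/s.

Δv ≈ 1.49 km/s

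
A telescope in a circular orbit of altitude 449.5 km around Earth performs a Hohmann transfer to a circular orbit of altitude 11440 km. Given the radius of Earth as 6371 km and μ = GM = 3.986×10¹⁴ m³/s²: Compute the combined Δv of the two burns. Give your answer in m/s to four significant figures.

r₁ = 6371 + 449.5 = 6820.5 km = 6.8205×10⁶ m.
r₂ = 6371 + 11440 = 17811 km = 1.7811×10⁷ m.
Transfer ellipse a_t = (r₁ + r₂)/2 = 1.232×10⁷ m.
At r₁: circular v_c1 = √(μ/r₁) = 7645 m/s; transfer-perigee v_p = √[μ(2/r₁ − 1/a_t)] = 9193 m/s.
Δv₁ = v_p − v_c1 = 1549 m/s.
At r₂: circular v_c2 = √(μ/r₂) = 4731 m/s; transfer-apogee v_a = √[μ(2/r₂ − 1/a_t)] = 3520 m/s.
Δv₂ = v_c2 − v_a = 1210 m/s.
Total Δv = Δv₁ + Δv₂ = 2759 m/s.

Δv_total ≈ 2759 m/s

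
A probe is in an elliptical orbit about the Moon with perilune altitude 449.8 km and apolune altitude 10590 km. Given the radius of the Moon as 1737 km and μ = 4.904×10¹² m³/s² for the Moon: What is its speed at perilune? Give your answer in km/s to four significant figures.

v ≈ 1.952 km/s

r_p = 1737 + 449.8 = 2186.8 km = 2.1868×10⁶ m.
r_a = 1737 + 10590 = 12327 km = 1.2327×10⁷ m.
Semi-major axis a = (r_p + r_a)/2 = 7256.9 km = 7.257×10⁶ m.
Vis-viva: v² = μ(2/r − 1/a) = 4.904×10¹² × (9.146×10⁻⁷ − 1.378×10⁻⁷) = 3.809×10⁶ m²/s².
v = 1952 m/s = 1.952 km/s.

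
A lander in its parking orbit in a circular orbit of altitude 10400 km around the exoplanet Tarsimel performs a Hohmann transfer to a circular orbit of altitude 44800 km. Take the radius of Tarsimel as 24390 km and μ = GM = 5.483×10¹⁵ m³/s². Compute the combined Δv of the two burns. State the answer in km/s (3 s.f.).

Δv_total ≈ 3.55 km/s

r₁ = 24390 + 10400 = 34790 km = 3.4790×10⁷ m.
r₂ = 24390 + 44800 = 69190 km = 6.9190×10⁷ m.
Transfer ellipse a_t = (r₁ + r₂)/2 = 5.199×10⁷ m.
At r₁: circular v_c1 = √(μ/r₁) = 12550 m/s; transfer-periapsis v_p = √[μ(2/r₁ − 1/a_t)] = 14480 m/s.
Δv₁ = v_p − v_c1 = 1929 m/s.
At r₂: circular v_c2 = √(μ/r₂) = 8902 m/s; transfer-apoapsis v_a = √[μ(2/r₂ − 1/a_t)] = 7282 m/s.
Δv₂ = v_c2 − v_a = 1620 m/s.
Total Δv = Δv₁ + Δv₂ = 3548 m/s = 3.548 km/s.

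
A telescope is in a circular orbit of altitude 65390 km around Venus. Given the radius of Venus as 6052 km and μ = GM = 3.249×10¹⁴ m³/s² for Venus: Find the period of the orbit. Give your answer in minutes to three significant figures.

T ≈ 3510 minutes

r = 6052 + 65390 = 71442 km = 7.1442×10⁷ m.
Kepler's third law: T = 2π√(r³/μ) = 2π√((7.144×10⁷)³ / 3.249×10¹⁴).
r³/μ = 1.122×10⁹ s², so T = 2π × 3.350×10⁴ = 2.105×10⁵ s.
Converting: 2.105×10⁵ s ÷ 60.00 = 3508 minutes.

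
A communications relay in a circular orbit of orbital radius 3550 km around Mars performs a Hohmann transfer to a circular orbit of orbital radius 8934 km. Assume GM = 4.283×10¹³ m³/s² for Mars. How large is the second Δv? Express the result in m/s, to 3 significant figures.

r₁ = 3550 km = 3.550×10⁶ m.
r₂ = 8934 km = 8.934×10⁶ m.
Transfer ellipse a_t = (r₁ + r₂)/2 = 6.242×10⁶ m.
At r₁: circular v_c1 = √(μ/r₁) = 3473 m/s; transfer-periapsis v_p = √[μ(2/r₁ − 1/a_t)] = 4155 m/s.
At r₂: circular v_c2 = √(μ/r₂) = 2190 m/s; transfer-apoapsis v_a = √[μ(2/r₂ − 1/a_t)] = 1651 m/s.
Δv₂ = v_c2 − v_a = 538.3 m/s.

Δv ≈ 538 m/s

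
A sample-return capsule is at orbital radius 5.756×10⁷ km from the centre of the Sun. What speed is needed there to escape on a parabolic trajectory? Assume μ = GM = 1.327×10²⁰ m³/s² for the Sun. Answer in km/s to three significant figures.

r = 5.756×10⁷ km = 5.756×10¹⁰ m.
Escape speed v_esc = √(2μ/r) = √(2 × 1.327×10²⁰ / 5.756×10¹⁰) = √(4.611×10⁹) = 67900 m/s.
= 67.90 km/s.

v_esc ≈ 67.9 km/s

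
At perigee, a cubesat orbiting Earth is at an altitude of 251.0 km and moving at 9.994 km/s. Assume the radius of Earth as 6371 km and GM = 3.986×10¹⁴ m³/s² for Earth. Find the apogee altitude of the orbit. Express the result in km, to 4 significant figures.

apogee altitude ≈ 25880 km

r_p = 6371 + 251.0 = 6622.0 km = 6.622×10⁶ m.
Specific energy ε = v²/2 − μ/r = -1.025×10⁷ J/kg, so a = −μ/(2ε) = 1.944×10⁷ m.
The apsides satisfy r_p + r_a = 2a, so the apogee radius is 2a − r_p = 3.225×10⁷ m = 32253 km.
Apogee altitude = 32253 − 6371 = 25882 km.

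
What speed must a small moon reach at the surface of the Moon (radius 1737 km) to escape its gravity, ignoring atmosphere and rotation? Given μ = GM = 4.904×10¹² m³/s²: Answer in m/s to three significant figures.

r = R = 1.737×10⁶ m.
Escape speed v_esc = √(2μ/r) = √(2 × 4.904×10¹² / 1.737×10⁶) = √(5.647×10⁶) = 2376 m/s.

v_esc ≈ 2380 m/s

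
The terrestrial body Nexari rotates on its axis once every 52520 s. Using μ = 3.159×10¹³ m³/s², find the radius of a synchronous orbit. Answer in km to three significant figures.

r_sync ≈ 13000 km

A synchronous orbit has period T, so by Kepler's third law a = (μT²/4π²)^(1/3).
μT²/4π² = 3.159×10¹³ × (5.252×10⁴)² / 39.48 = 2.207×10²¹ m³.
a = 1.302×10⁷ m = 13020 km.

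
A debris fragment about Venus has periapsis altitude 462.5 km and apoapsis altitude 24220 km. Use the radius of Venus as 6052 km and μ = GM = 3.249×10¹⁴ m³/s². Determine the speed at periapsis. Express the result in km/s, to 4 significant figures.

v ≈ 9.060 km/s

r_p = 6052 + 462.5 = 6514.5 km = 6.5145×10⁶ m.
r_a = 6052 + 24220 = 30272 km = 3.0272×10⁷ m.
Semi-major axis a = (r_p + r_a)/2 = 18393 km = 1.839×10⁷ m.
Vis-viva: v² = μ(2/r − 1/a) = 3.249×10¹⁴ × (3.070×10⁻⁷ − 5.437×10⁻⁸) = 8.208×10⁷ m²/s².
v = 9060 m/s = 9.060 km/s.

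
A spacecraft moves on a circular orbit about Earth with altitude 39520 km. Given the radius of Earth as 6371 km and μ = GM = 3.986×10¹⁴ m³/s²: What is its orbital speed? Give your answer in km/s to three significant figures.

r = 6371 + 39520 = 45891 km = 4.5891×10⁷ m.
For a circular orbit v = √(μ/r) = √(3.986×10¹⁴ / 4.589×10⁷) = √(8.686×10⁶) = 2947 m/s.
That is 2.947 km/s.

v ≈ 2.95 km/s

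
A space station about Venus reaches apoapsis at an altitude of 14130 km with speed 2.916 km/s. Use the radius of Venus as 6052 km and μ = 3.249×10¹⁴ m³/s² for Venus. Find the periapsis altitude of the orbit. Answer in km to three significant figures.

r_a = 6052 + 14130 = 20182 km = 2.018×10⁷ m.
Specific energy ε = v²/2 − μ/r = -1.185×10⁷ J/kg, so a = −μ/(2ε) = 1.371×10⁷ m.
The apsides satisfy r_p + r_a = 2a, so the periapsis radius is 2a − r_a = 7.243×10⁶ m = 7242.7 km.
Periapsis altitude = 7242.7 − 6052 = 1190.7 km.

periapsis altitude ≈ 1190 km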